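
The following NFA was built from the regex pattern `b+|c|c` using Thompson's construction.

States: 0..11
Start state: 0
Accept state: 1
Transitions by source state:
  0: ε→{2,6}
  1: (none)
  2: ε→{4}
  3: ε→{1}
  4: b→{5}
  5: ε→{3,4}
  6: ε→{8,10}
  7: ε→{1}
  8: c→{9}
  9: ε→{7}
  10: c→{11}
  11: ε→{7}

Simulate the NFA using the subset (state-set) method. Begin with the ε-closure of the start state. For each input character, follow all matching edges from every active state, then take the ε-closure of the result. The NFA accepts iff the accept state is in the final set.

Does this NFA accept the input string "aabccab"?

Answer: REJECT

Trace:
start: ε-closure({0}) = {0,2,4,6,8,10}
'a' @ 1: {}  — dead — no transitions
rest 'abccab' ignored (set empty)
after full input: {}  (accept=1 not in)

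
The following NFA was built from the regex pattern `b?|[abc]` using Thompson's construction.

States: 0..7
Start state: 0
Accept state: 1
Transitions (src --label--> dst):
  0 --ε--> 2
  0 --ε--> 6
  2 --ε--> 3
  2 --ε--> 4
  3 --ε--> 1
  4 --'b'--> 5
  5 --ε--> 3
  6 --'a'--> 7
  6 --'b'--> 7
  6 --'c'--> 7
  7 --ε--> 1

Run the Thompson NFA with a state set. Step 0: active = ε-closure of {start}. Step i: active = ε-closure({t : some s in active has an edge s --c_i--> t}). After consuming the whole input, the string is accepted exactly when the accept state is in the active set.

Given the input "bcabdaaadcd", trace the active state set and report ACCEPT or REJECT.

initial (ε-close {0}): {0,1,2,3,4,6}
'b' @ 1: {1,3,5,7}  [accepting]
'c' @ 2: {}  — no active states
rest 'abdaaadcd' ignored (set empty)
end set {} — state 1 not in

Answer: REJECT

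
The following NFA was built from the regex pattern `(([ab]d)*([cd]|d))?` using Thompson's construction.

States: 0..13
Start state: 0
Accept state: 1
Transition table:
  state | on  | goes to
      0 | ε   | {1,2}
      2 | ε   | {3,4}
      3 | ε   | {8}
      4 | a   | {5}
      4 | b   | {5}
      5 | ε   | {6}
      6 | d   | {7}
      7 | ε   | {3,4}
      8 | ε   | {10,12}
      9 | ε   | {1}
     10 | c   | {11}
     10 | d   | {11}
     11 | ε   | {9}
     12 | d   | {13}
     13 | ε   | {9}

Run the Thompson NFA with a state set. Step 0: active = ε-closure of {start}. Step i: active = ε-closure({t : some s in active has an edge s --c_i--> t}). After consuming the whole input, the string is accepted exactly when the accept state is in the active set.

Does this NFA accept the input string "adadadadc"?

Answer: ACCEPT

Derivation:
S₀ = ε-closure({0}) = {0,1,2,3,4,8,10,12}
'a' @ 1: {5,6}
'd' @ 2: {3,4,7,8,10,12}
'a' @ 3: {5,6}
'd' @ 4: {3,4,7,8,10,12}
'a' @ 5: {5,6}
'd' @ 6: {3,4,7,8,10,12}
'a' @ 7: {5,6}
'd' @ 8: {3,4,7,8,10,12}
'c' @ 9: {1,9,11}  ✓accept
after full input: {1,9,11}  (accept=1 in)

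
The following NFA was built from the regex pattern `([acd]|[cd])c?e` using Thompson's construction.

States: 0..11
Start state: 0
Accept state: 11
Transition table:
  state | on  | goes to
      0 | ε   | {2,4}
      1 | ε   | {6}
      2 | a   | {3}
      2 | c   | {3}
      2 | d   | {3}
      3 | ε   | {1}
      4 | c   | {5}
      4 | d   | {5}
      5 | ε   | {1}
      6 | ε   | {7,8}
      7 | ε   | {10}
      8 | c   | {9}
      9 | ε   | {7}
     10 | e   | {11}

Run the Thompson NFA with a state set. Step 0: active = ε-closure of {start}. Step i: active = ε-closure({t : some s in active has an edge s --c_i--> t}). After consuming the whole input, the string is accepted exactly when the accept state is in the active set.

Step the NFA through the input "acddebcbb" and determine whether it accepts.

initial (ε-close {0}): {0,2,4}
'a' @ 1: {1,3,6,7,8,10}
'c' @ 2: {7,9,10}
'd' @ 3: {}  — state set empty
rest 'debcbb' ignored (set empty)
after full input: {}  (accept=11 not in)

Answer: REJECT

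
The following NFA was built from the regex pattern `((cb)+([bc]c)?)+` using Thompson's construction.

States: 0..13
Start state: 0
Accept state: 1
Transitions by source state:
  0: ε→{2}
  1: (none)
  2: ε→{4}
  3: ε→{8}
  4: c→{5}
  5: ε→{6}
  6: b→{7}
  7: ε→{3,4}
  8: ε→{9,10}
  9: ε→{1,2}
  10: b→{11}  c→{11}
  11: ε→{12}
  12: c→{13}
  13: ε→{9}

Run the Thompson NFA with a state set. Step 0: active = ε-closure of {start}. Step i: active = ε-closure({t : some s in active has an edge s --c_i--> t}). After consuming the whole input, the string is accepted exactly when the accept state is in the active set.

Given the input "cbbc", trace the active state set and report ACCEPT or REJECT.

Answer: ACCEPT

Steps:
S₀ = ε-closure({0}) = {0,2,4}
'c' @ 1: {5,6}
'b' @ 2: {1,2,3,4,7,8,9,10}  ✓accept
'b' @ 3: {11,12}
'c' @ 4: {1,2,4,9,13}  ✓accept
end set {1,2,4,9,13} — state 1 in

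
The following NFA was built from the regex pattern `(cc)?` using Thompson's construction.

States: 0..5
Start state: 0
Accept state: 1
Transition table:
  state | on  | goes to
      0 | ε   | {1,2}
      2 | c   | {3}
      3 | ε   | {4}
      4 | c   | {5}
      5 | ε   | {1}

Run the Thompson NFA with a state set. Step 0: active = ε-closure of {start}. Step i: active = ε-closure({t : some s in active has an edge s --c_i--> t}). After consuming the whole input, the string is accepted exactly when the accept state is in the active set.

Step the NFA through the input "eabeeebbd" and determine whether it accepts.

S₀ = ε-closure({0}) = {0,1,2}
'e' @ 1: {}  — state set empty
rest 'abeeebbd' ignored (set empty)
final: {}; accept 1 not in set

Answer: REJECT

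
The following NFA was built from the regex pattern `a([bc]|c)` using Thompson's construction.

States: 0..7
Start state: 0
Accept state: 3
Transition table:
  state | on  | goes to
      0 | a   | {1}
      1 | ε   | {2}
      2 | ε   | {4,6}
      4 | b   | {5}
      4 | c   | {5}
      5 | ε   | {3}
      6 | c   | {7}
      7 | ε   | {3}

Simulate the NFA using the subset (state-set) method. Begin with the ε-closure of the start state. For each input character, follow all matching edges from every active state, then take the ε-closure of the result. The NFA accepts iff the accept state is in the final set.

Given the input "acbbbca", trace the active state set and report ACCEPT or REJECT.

S₀ = ε-closure({0}) = {0}
'a' @ 1: {1,2,4,6}
'c' @ 2: {3,5,7}  (accept∈set)
'b' @ 3: {}  — no active states
rest 'bbca' ignored (set empty)
final: {}; accept 3 not in set

Answer: REJECT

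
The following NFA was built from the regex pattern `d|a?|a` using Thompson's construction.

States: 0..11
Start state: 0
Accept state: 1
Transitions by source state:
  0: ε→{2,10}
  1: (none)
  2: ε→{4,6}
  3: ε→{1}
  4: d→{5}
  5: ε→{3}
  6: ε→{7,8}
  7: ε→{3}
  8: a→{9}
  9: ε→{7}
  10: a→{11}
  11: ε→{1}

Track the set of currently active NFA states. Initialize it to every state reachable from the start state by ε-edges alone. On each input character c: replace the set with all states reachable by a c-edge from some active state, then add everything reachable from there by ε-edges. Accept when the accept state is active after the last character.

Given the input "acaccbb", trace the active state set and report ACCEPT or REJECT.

Answer: REJECT

Trace:
initial (ε-close {0}): {0,1,2,3,4,6,7,8,10}
'a' @ 1: {1,3,7,9,11}  ✓accept
'c' @ 2: {}  — dead — no transitions
rest 'accbb' ignored (set empty)
end set {} — state 1 not in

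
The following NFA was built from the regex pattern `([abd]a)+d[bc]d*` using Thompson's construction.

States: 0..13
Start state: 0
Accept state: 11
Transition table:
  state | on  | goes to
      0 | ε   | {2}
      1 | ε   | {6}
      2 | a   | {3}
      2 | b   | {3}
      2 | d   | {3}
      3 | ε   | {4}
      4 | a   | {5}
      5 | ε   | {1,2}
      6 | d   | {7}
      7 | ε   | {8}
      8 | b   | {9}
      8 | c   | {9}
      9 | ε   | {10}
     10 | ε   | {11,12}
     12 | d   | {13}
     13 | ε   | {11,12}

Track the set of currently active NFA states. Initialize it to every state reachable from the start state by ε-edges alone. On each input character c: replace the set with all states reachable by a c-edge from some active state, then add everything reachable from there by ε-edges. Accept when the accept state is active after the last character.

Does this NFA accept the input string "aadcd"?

initial (ε-close {0}): {0,2}
'a' @ 1: {3,4}
'a' @ 2: {1,2,5,6}
'd' @ 3: {3,4,7,8}
'c' @ 4: {9,10,11,12}  (accept∈set)
'd' @ 5: {11,12,13}  (accept∈set)
end set {11,12,13} — state 11 in

Answer: ACCEPT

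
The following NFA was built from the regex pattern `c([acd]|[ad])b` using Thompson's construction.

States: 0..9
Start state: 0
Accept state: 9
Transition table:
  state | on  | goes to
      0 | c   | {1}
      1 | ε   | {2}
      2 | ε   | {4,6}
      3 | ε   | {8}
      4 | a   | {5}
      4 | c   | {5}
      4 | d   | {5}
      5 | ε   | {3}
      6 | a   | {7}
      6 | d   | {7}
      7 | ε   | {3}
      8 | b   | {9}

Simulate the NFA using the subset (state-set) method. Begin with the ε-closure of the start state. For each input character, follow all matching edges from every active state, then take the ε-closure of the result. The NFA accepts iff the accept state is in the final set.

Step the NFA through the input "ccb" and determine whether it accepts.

Answer: ACCEPT

Trace:
initial (ε-close {0}): {0}
'c' @ 1: {1,2,4,6}
'c' @ 2: {3,5,8}
'b' @ 3: {9}  ✓accept
final: {9}; accept 9 in set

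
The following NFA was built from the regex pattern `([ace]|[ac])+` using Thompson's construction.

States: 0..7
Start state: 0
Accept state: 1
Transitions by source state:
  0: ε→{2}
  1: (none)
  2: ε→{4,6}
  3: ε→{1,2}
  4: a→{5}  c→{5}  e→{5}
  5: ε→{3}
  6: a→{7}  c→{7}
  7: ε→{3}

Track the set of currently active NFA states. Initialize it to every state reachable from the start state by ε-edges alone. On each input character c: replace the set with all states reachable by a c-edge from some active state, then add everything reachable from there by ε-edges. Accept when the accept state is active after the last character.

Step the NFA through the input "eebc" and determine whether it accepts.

Answer: REJECT

Steps:
start: ε-closure({0}) = {0,2,4,6}
'e' @ 1: {1,2,3,4,5,6}  ✓accept
'e' @ 2: {1,2,3,4,5,6}  ✓accept
'b' @ 3: {}  — no active states
rest 'c' ignored (set empty)
end set {} — state 1 not in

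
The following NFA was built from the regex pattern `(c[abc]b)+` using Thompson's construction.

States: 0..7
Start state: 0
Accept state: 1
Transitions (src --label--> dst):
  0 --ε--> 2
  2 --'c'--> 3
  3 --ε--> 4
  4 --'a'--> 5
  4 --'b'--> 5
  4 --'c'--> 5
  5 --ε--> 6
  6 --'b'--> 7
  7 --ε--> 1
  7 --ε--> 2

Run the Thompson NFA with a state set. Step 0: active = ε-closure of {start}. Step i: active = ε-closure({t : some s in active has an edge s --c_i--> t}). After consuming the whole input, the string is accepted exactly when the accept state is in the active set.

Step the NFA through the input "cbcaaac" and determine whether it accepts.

Answer: REJECT

Trace:
initial (ε-close {0}): {0,2}
'c' @ 1: {3,4}
'b' @ 2: {5,6}
'c' @ 3: {}  — state set empty
rest 'aaac' ignored (set empty)
after full input: {}  (accept=1 not in)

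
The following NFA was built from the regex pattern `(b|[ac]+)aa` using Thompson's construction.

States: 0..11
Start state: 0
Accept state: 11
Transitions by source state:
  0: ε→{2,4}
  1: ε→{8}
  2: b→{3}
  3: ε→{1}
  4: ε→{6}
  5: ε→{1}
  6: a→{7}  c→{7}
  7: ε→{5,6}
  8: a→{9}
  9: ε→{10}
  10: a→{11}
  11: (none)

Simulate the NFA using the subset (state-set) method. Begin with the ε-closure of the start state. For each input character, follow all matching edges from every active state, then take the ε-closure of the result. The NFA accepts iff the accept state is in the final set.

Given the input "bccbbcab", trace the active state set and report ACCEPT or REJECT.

Answer: REJECT

Steps:
start: ε-closure({0}) = {0,2,4,6}
'b' @ 1: {1,3,8}
'c' @ 2: {}  — no active states
rest 'cbbcab' ignored (set empty)
after full input: {}  (accept=11 not in)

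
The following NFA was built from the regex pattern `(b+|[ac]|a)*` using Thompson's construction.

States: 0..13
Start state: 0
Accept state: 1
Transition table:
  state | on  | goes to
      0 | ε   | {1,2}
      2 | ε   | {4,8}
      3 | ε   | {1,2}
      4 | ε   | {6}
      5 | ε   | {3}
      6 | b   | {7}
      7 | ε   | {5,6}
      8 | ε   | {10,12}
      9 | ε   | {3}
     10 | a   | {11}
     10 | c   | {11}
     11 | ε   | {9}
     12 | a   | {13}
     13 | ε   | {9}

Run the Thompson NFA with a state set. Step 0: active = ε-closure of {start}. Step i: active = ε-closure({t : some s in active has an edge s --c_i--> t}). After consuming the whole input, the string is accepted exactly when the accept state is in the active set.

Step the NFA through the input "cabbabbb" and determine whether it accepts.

Answer: ACCEPT

Derivation:
initial (ε-close {0}): {0,1,2,4,6,8,10,12}
'c' @ 1: {1,2,3,4,6,8,9,10,11,12}  [accepting]
'a' @ 2: {1,2,3,4,6,8,9,10,11,12,13}  [accepting]
'b' @ 3: {1,2,3,4,5,6,7,8,10,12}  [accepting]
'b' @ 4: {1,2,3,4,5,6,7,8,10,12}  [accepting]
'a' @ 5: {1,2,3,4,6,8,9,10,11,12,13}  [accepting]
'b' @ 6: {1,2,3,4,5,6,7,8,10,12}  [accepting]
'b' @ 7: {1,2,3,4,5,6,7,8,10,12}  [accepting]
'b' @ 8: {1,2,3,4,5,6,7,8,10,12}  [accepting]
after full input: {1,2,3,4,5,6,7,8,10,12}  (accept=1 in)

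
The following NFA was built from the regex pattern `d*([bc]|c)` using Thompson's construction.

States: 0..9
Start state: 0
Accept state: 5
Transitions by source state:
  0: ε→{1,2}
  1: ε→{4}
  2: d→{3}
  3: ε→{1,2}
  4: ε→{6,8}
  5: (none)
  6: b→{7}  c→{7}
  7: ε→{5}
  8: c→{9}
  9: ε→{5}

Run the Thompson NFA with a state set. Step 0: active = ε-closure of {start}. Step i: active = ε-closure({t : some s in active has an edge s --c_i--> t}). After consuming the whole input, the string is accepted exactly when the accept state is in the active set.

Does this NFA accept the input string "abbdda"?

Answer: REJECT

Trace:
S₀ = ε-closure({0}) = {0,1,2,4,6,8}
'a' @ 1: {}  — dead — no transitions
rest 'bbdda' ignored (set empty)
after full input: {}  (accept=5 not in)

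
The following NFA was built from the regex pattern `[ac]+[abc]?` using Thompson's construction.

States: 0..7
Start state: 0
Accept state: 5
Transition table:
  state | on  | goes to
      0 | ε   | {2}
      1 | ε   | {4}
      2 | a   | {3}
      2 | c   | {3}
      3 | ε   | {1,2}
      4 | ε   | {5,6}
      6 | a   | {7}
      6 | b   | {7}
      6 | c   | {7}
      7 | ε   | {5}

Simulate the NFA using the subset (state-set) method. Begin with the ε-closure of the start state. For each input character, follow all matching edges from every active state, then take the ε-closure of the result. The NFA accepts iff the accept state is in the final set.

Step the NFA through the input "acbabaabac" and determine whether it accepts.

start: ε-closure({0}) = {0,2}
'a' @ 1: {1,2,3,4,5,6}  [accepting]
'c' @ 2: {1,2,3,4,5,6,7}  [accepting]
'b' @ 3: {5,7}  [accepting]
'a' @ 4: {}  — no active states
rest 'baabac' ignored (set empty)
final: {}; accept 5 not in set

Answer: REJECT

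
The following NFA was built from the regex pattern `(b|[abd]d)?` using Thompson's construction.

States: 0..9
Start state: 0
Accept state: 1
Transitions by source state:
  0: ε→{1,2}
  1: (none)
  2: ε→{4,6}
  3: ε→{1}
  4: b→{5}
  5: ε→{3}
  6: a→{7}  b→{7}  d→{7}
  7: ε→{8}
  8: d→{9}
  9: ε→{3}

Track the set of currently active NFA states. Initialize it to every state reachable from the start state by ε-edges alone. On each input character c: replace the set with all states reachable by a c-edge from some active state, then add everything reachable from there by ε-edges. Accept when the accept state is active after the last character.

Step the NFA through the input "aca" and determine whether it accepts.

Answer: REJECT

Derivation:
initial (ε-close {0}): {0,1,2,4,6}
'a' @ 1: {7,8}
'c' @ 2: {}  — state set empty
rest 'a' ignored (set empty)
after full input: {}  (accept=1 not in)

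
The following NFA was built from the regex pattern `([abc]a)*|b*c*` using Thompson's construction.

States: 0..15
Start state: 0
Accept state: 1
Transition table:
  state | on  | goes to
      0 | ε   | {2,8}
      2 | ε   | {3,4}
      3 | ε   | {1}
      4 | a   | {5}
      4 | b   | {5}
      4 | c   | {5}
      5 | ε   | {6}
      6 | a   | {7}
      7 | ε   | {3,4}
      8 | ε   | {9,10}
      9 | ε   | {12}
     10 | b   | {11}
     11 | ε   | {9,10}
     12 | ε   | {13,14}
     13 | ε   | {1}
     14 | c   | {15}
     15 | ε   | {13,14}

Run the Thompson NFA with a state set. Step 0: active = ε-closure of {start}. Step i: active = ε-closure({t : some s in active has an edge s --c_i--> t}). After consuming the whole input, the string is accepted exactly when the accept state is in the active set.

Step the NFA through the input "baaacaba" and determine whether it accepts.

initial (ε-close {0}): {0,1,2,3,4,8,9,10,12,13,14}
'b' @ 1: {1,5,6,9,10,11,12,13,14}  [accepting]
'a' @ 2: {1,3,4,7}  [accepting]
'a' @ 3: {5,6}
'a' @ 4: {1,3,4,7}  [accepting]
'c' @ 5: {5,6}
'a' @ 6: {1,3,4,7}  [accepting]
'b' @ 7: {5,6}
'a' @ 8: {1,3,4,7}  [accepting]
end set {1,3,4,7} — state 1 in

Answer: ACCEPT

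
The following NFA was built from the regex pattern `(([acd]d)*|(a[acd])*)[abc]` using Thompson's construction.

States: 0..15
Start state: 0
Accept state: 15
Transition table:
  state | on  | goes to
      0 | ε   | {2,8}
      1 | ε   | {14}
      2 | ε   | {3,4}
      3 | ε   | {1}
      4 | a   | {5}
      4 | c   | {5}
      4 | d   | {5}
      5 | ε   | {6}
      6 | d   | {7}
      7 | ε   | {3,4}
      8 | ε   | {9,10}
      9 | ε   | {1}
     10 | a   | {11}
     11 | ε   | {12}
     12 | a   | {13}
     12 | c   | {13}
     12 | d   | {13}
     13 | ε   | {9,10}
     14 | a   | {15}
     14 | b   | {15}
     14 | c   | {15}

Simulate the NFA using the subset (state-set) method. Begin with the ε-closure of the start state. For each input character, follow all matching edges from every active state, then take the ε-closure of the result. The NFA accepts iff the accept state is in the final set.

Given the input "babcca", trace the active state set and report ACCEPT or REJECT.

Answer: REJECT

Trace:
start: ε-closure({0}) = {0,1,2,3,4,8,9,10,14}
'b' @ 1: {15}  (accept∈set)
'a' @ 2: {}  — dead — no transitions
rest 'bcca' ignored (set empty)
end set {} — state 15 not in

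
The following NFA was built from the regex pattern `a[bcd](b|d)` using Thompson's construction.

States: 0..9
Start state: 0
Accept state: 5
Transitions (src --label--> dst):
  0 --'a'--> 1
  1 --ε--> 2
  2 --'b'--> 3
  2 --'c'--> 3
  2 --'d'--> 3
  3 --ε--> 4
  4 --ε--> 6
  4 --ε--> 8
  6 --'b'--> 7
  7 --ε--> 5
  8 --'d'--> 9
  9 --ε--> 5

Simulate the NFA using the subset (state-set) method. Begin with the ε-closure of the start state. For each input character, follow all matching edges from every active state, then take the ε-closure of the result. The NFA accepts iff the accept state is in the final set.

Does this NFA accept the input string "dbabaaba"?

initial (ε-close {0}): {0}
'd' @ 1: {}  — state set empty
rest 'babaaba' ignored (set empty)
end set {} — state 5 not in

Answer: REJECT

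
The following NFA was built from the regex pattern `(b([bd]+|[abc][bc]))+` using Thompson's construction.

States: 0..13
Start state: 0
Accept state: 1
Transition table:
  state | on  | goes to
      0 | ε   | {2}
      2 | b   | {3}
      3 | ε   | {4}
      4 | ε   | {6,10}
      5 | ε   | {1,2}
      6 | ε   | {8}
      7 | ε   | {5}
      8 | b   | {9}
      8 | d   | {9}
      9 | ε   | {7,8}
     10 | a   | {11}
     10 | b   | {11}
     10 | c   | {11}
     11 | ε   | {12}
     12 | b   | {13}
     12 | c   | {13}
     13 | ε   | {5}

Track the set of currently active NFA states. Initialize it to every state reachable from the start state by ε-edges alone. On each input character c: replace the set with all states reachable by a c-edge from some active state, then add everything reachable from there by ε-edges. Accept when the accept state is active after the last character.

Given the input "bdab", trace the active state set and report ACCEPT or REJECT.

initial (ε-close {0}): {0,2}
'b' @ 1: {3,4,6,8,10}
'd' @ 2: {1,2,5,7,8,9}  ✓accept
'a' @ 3: {}  — no active states
rest 'b' ignored (set empty)
after full input: {}  (accept=1 not in)

Answer: REJECT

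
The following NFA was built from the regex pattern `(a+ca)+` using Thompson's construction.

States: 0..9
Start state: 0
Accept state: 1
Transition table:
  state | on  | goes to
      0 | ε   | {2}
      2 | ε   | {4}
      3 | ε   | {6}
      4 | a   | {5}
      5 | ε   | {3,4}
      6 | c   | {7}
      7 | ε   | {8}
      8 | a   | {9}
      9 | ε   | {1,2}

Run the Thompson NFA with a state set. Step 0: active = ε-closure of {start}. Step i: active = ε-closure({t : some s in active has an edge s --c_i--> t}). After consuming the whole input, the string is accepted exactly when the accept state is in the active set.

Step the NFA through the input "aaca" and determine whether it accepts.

Answer: ACCEPT

Derivation:
start: ε-closure({0}) = {0,2,4}
'a' @ 1: {3,4,5,6}
'a' @ 2: {3,4,5,6}
'c' @ 3: {7,8}
'a' @ 4: {1,2,4,9}  (accept∈set)
end set {1,2,4,9} — state 1 in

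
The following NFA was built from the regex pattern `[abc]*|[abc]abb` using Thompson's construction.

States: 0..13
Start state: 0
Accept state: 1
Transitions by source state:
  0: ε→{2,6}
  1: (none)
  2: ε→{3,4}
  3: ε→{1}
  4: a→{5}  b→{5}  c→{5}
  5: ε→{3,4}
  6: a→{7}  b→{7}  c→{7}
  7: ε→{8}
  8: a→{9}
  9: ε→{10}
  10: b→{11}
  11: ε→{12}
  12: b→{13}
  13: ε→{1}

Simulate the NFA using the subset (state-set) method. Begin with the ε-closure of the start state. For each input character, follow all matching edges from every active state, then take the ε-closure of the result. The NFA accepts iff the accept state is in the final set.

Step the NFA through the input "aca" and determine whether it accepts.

Answer: ACCEPT

Derivation:
initial (ε-close {0}): {0,1,2,3,4,6}
'a' @ 1: {1,3,4,5,7,8}  [accepting]
'c' @ 2: {1,3,4,5}  [accepting]
'a' @ 3: {1,3,4,5}  [accepting]
after full input: {1,3,4,5}  (accept=1 in)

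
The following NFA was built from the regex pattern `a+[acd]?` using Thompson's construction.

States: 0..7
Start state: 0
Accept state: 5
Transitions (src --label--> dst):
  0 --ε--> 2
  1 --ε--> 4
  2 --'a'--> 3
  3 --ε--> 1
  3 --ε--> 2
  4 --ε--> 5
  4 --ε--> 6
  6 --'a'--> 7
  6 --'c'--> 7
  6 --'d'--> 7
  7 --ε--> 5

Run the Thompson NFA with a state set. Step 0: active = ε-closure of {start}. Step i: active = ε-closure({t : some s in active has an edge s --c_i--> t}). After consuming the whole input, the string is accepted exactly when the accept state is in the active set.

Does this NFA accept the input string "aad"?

start: ε-closure({0}) = {0,2}
'a' @ 1: {1,2,3,4,5,6}  ✓accept
'a' @ 2: {1,2,3,4,5,6,7}  ✓accept
'd' @ 3: {5,7}  ✓accept
end set {5,7} — state 5 in

Answer: ACCEPT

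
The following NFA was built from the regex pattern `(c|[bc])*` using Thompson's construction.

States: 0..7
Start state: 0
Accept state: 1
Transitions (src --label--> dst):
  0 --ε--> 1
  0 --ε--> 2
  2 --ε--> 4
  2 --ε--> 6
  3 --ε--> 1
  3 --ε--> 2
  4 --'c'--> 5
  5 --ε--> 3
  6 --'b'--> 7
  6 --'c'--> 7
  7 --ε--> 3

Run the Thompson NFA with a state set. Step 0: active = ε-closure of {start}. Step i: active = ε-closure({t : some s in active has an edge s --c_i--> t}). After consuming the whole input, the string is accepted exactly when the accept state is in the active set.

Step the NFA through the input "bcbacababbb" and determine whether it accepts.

Answer: REJECT

Derivation:
start: ε-closure({0}) = {0,1,2,4,6}
'b' @ 1: {1,2,3,4,6,7}  ✓accept
'c' @ 2: {1,2,3,4,5,6,7}  ✓accept
'b' @ 3: {1,2,3,4,6,7}  ✓accept
'a' @ 4: {}  — state set empty
rest 'cababbb' ignored (set empty)
final: {}; accept 1 not in set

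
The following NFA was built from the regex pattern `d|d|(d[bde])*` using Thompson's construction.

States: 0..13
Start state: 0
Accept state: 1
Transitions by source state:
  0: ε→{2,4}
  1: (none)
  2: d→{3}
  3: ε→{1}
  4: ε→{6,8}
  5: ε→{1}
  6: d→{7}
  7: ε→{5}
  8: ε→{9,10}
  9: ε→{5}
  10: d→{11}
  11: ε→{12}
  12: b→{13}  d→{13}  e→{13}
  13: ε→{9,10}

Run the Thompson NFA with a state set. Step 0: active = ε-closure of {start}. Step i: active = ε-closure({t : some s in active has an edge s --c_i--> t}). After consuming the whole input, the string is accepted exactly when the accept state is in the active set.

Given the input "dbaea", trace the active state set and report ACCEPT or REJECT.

start: ε-closure({0}) = {0,1,2,4,5,6,8,9,10}
'd' @ 1: {1,3,5,7,11,12}  [accepting]
'b' @ 2: {1,5,9,10,13}  [accepting]
'a' @ 3: {}  — no active states
rest 'ea' ignored (set empty)
after full input: {}  (accept=1 not in)

Answer: REJECT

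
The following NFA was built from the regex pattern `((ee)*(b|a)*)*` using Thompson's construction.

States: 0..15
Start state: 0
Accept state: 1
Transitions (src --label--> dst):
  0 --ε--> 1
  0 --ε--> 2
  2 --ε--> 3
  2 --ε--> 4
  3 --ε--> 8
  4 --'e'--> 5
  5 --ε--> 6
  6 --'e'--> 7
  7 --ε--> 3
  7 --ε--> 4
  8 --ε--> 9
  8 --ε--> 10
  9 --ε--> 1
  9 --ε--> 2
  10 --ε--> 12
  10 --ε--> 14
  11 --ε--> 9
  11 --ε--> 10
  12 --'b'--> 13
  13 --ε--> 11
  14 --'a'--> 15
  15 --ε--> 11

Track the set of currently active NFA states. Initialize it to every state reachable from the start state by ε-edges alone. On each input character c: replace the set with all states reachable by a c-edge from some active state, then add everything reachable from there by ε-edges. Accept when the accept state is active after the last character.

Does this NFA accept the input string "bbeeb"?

Answer: ACCEPT

Derivation:
initial (ε-close {0}): {0,1,2,3,4,8,9,10,12,14}
'b' @ 1: {1,2,3,4,8,9,10,11,12,13,14}  ✓accept
'b' @ 2: {1,2,3,4,8,9,10,11,12,13,14}  ✓accept
'e' @ 3: {5,6}
'e' @ 4: {1,2,3,4,7,8,9,10,12,14}  ✓accept
'b' @ 5: {1,2,3,4,8,9,10,11,12,13,14}  ✓accept
final: {1,2,3,4,8,9,10,11,12,13,14}; accept 1 in set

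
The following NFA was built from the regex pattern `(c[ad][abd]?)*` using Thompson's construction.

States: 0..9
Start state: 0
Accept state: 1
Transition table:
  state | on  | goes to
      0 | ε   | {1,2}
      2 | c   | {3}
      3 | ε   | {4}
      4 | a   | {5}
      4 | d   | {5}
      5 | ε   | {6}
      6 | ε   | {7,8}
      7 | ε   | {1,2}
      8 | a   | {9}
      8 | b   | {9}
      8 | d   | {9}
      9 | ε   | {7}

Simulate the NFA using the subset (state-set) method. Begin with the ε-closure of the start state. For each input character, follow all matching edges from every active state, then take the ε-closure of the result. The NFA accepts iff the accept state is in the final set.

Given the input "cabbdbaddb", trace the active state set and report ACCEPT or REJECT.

start: ε-closure({0}) = {0,1,2}
'c' @ 1: {3,4}
'a' @ 2: {1,2,5,6,7,8}  (accept∈set)
'b' @ 3: {1,2,7,9}  (accept∈set)
'b' @ 4: {}  — no active states
rest 'dbaddb' ignored (set empty)
after full input: {}  (accept=1 not in)

Answer: REJECT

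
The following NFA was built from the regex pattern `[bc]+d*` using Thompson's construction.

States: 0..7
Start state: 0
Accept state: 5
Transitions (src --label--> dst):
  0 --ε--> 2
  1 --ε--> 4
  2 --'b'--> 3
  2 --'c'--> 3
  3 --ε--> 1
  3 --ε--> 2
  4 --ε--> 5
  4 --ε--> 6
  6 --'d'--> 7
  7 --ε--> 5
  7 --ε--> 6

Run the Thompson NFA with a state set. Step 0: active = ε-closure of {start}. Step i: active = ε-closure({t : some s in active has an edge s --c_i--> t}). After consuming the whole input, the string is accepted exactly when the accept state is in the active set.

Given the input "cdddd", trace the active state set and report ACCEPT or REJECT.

Answer: ACCEPT

Trace:
initial (ε-close {0}): {0,2}
'c' @ 1: {1,2,3,4,5,6}  [accepting]
'd' @ 2: {5,6,7}  [accepting]
'd' @ 3: {5,6,7}  [accepting]
'd' @ 4: {5,6,7}  [accepting]
'd' @ 5: {5,6,7}  [accepting]
end set {5,6,7} — state 5 in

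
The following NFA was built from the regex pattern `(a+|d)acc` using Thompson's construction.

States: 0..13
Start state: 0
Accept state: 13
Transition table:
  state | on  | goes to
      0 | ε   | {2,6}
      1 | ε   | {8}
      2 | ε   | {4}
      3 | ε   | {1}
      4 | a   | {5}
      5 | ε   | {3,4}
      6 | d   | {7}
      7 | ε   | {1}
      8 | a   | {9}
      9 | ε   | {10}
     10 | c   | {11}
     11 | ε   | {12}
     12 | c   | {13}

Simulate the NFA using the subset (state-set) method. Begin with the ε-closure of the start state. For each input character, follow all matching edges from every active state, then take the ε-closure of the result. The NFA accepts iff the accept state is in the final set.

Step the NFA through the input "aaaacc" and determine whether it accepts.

Answer: ACCEPT

Derivation:
initial (ε-close {0}): {0,2,4,6}
'a' @ 1: {1,3,4,5,8}
'a' @ 2: {1,3,4,5,8,9,10}
'a' @ 3: {1,3,4,5,8,9,10}
'a' @ 4: {1,3,4,5,8,9,10}
'c' @ 5: {11,12}
'c' @ 6: {13}  ✓accept
after full input: {13}  (accept=13 in)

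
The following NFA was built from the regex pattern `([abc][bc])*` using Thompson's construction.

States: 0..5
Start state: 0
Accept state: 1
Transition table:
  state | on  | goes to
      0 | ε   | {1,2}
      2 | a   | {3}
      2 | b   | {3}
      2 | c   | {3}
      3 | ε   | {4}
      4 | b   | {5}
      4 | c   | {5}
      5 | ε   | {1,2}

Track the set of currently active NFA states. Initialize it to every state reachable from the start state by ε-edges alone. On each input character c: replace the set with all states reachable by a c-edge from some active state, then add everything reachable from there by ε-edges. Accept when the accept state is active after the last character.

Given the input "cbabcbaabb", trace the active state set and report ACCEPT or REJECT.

S₀ = ε-closure({0}) = {0,1,2}
'c' @ 1: {3,4}
'b' @ 2: {1,2,5}  ✓accept
'a' @ 3: {3,4}
'b' @ 4: {1,2,5}  ✓accept
'c' @ 5: {3,4}
'b' @ 6: {1,2,5}  ✓accept
'a' @ 7: {3,4}
'a' @ 8: {}  — state set empty
rest 'bb' ignored (set empty)
after full input: {}  (accept=1 not in)

Answer: REJECT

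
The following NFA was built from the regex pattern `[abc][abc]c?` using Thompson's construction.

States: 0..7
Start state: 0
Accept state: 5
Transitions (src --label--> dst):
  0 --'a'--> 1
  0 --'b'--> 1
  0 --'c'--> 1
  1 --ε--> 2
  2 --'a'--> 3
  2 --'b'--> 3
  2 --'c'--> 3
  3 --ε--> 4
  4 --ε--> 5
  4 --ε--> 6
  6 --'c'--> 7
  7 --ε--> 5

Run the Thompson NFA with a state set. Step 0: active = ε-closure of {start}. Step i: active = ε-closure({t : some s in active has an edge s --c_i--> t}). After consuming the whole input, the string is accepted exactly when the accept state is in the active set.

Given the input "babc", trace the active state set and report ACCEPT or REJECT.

start: ε-closure({0}) = {0}
'b' @ 1: {1,2}
'a' @ 2: {3,4,5,6}  [accepting]
'b' @ 3: {}  — state set empty
rest 'c' ignored (set empty)
end set {} — state 5 not in

Answer: REJECT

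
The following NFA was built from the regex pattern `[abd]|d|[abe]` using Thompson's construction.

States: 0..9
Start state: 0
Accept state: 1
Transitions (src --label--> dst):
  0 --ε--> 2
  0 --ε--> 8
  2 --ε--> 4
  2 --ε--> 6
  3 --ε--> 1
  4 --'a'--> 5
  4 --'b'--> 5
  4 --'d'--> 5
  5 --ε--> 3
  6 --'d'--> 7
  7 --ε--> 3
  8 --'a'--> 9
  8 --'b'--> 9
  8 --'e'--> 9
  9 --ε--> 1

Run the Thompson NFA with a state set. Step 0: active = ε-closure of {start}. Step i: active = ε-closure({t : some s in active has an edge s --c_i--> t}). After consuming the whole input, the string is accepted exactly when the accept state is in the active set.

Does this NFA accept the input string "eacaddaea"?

Answer: REJECT

Trace:
S₀ = ε-closure({0}) = {0,2,4,6,8}
'e' @ 1: {1,9}  (accept∈set)
'a' @ 2: {}  — dead — no transitions
rest 'caddaea' ignored (set empty)
end set {} — state 1 not in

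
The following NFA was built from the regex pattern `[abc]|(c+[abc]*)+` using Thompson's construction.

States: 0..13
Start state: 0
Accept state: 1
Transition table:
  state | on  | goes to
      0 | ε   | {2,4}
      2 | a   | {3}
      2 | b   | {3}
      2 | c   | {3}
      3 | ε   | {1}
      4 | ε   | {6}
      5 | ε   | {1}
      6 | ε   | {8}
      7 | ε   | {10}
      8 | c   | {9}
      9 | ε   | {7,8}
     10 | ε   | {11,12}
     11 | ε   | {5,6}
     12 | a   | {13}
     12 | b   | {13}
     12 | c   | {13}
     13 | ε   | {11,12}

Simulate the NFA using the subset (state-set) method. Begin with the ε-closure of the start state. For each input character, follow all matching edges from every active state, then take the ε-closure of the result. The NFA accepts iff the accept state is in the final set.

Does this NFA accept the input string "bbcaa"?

Answer: REJECT

Trace:
S₀ = ε-closure({0}) = {0,2,4,6,8}
'b' @ 1: {1,3}  (accept∈set)
'b' @ 2: {}  — state set empty
rest 'caa' ignored (set empty)
end set {} — state 1 not in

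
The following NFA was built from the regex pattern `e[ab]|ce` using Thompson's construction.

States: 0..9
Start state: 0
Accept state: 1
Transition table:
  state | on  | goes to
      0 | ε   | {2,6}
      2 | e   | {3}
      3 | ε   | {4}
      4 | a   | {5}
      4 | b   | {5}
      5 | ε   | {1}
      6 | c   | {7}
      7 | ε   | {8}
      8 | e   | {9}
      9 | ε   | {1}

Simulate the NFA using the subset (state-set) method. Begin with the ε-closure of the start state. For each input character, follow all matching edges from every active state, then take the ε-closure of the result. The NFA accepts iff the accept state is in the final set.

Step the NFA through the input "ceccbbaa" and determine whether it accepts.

initial (ε-close {0}): {0,2,6}
'c' @ 1: {7,8}
'e' @ 2: {1,9}  [accepting]
'c' @ 3: {}  — no active states
rest 'cbbaa' ignored (set empty)
end set {} — state 1 not in

Answer: REJECT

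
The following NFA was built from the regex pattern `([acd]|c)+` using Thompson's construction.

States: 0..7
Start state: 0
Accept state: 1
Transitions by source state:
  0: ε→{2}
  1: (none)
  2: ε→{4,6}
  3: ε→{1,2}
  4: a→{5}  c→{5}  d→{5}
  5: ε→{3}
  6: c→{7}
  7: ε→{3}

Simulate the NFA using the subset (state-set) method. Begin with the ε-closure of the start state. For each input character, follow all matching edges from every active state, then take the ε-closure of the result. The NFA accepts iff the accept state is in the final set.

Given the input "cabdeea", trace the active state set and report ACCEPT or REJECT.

Answer: REJECT

Steps:
start: ε-closure({0}) = {0,2,4,6}
'c' @ 1: {1,2,3,4,5,6,7}  ✓accept
'a' @ 2: {1,2,3,4,5,6}  ✓accept
'b' @ 3: {}  — dead — no transitions
rest 'deea' ignored (set empty)
end set {} — state 1 not in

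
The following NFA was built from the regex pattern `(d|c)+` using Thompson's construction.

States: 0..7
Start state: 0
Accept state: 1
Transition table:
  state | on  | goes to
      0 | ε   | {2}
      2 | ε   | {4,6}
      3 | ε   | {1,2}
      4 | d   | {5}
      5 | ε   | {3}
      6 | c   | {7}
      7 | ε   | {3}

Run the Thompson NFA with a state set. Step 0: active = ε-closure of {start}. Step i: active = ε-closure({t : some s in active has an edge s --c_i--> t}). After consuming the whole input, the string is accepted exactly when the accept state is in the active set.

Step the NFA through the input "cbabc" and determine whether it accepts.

Answer: REJECT

Derivation:
start: ε-closure({0}) = {0,2,4,6}
'c' @ 1: {1,2,3,4,6,7}  ✓accept
'b' @ 2: {}  — no active states
rest 'abc' ignored (set empty)
end set {} — state 1 not in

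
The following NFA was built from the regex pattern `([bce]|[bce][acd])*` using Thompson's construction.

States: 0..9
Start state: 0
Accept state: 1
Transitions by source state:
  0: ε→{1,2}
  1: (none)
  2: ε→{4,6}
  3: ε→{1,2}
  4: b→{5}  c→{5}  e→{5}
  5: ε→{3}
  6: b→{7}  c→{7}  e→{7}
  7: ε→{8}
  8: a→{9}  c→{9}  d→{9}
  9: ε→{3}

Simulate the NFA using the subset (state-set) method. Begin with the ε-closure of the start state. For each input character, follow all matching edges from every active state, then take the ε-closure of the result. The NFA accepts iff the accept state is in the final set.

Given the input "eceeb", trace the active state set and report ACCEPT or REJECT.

Answer: ACCEPT

Trace:
S₀ = ε-closure({0}) = {0,1,2,4,6}
'e' @ 1: {1,2,3,4,5,6,7,8}  ✓accept
'c' @ 2: {1,2,3,4,5,6,7,8,9}  ✓accept
'e' @ 3: {1,2,3,4,5,6,7,8}  ✓accept
'e' @ 4: {1,2,3,4,5,6,7,8}  ✓accept
'b' @ 5: {1,2,3,4,5,6,7,8}  ✓accept
end set {1,2,3,4,5,6,7,8} — state 1 in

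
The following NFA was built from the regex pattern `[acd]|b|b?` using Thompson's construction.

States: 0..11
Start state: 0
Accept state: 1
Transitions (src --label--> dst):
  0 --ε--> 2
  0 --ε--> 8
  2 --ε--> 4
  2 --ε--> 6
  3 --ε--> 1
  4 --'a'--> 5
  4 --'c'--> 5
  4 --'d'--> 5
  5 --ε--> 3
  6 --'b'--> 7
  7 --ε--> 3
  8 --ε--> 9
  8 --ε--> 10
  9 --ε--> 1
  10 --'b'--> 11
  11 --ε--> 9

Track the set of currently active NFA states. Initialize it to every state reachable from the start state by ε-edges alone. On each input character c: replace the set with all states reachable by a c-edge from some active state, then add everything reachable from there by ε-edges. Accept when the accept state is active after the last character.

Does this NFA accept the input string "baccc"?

Answer: REJECT

Steps:
S₀ = ε-closure({0}) = {0,1,2,4,6,8,9,10}
'b' @ 1: {1,3,7,9,11}  (accept∈set)
'a' @ 2: {}  — no active states
rest 'ccc' ignored (set empty)
final: {}; accept 1 not in set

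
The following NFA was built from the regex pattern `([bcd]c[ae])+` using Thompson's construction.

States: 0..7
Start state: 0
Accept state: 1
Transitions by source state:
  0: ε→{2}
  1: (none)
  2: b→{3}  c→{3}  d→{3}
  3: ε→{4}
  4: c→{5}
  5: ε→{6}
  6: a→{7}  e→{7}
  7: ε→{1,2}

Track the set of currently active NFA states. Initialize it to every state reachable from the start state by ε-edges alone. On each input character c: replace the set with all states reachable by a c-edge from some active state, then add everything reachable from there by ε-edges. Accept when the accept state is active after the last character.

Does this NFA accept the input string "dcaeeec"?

S₀ = ε-closure({0}) = {0,2}
'd' @ 1: {3,4}
'c' @ 2: {5,6}
'a' @ 3: {1,2,7}  ✓accept
'e' @ 4: {}  — dead — no transitions
rest 'eec' ignored (set empty)
final: {}; accept 1 not in set

Answer: REJECT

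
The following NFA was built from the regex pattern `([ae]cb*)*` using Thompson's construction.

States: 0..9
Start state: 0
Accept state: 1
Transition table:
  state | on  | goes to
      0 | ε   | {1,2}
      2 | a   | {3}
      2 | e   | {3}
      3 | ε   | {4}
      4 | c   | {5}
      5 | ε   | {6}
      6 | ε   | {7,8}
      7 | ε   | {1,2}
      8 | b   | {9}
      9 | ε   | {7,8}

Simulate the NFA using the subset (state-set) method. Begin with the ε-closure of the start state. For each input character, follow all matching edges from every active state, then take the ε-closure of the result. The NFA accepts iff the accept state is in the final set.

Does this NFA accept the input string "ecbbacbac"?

Answer: ACCEPT

Trace:
start: ε-closure({0}) = {0,1,2}
'e' @ 1: {3,4}
'c' @ 2: {1,2,5,6,7,8}  [accepting]
'b' @ 3: {1,2,7,8,9}  [accepting]
'b' @ 4: {1,2,7,8,9}  [accepting]
'a' @ 5: {3,4}
'c' @ 6: {1,2,5,6,7,8}  [accepting]
'b' @ 7: {1,2,7,8,9}  [accepting]
'a' @ 8: {3,4}
'c' @ 9: {1,2,5,6,7,8}  [accepting]
end set {1,2,5,6,7,8} — state 1 in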